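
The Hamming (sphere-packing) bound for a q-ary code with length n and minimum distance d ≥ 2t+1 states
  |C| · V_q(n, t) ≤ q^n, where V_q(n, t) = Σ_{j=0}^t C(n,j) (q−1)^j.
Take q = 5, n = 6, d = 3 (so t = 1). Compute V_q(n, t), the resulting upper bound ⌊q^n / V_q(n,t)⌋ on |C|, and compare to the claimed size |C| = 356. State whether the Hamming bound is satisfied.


V_q(n, t) = 25, q^n = 15625, Hamming bound = 625, |C| = 356 ≤ bound (satisfied).

Step 1: Compute V_q(n, t) = Σ_{j=0}^1 C(n, j) (q−1)^j.
  j = 0: C(6,0)·(4)^0 = 1·1 = 1.
  j = 1: C(6,1)·(4)^1 = 6·4 = 24.
  V_q(n, t) = 1 + 24 = 25.
Step 2: q^n = 5^6 = 15625.
Step 3: Hamming bound ⌊q^n / V_q(n,t)⌋ = ⌊15625/25⌋ = 625.
Step 4: Compare |C| = 356 to 625: satisfied.
The claimed |C| lies below the Hamming bound.


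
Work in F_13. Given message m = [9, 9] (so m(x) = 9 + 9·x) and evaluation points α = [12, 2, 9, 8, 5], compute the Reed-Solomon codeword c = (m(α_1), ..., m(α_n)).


c = [0, 1, 12, 3, 2]

Message polynomial: m(x) = 9 + 9·x (mod 13).
For each evaluation point α_i, compute m(α_i) mod 13:
  α_1 = 12: Horner steps 9 → 0, so m(12) = 0.
  α_2 = 2: Horner steps 9 → 1, so m(2) = 1.
  α_3 = 9: Horner steps 9 → 12, so m(9) = 12.
  α_4 = 8: Horner steps 9 → 3, so m(8) = 3.
  α_5 = 5: Horner steps 9 → 2, so m(5) = 2.
Codeword c = [0, 1, 12, 3, 2] ∈ F_13^5.


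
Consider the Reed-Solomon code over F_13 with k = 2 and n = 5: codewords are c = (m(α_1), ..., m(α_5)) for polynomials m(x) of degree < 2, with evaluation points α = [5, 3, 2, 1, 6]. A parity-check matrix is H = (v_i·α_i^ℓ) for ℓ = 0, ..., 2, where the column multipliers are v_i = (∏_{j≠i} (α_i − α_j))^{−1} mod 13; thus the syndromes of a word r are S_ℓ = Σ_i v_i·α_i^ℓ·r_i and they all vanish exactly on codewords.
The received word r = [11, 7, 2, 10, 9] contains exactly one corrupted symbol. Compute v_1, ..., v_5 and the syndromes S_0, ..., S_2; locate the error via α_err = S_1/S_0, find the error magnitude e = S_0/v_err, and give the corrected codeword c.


S = (10, 11, 3), error at position 1, error magnitude e = 7, c = [4, 7, 2, 10, 9].

Step 1: column multipliers v_i = (∏_{j≠i}(α_i − α_j))^{−1} mod 13.
  i = 1 (α = 5): (5−3)(5−2)(5−1)(5−6) = 2·3·4·(−1) = −24 ≡ 2, so v_1 = 2^{−1} = 7 (mod 13).
  i = 2 (α = 3): (3−5)(3−2)(3−1)(3−6) = (−2)·1·2·(−3) = 12 ≡ 12, so v_2 = 12^{−1} = 12 (mod 13).
  i = 3 (α = 2): (2−5)(2−3)(2−1)(2−6) = (−3)·(−1)·1·(−4) = −12 ≡ 1, so v_3 = 1^{−1} = 1 (mod 13).
  i = 4 (α = 1): (1−5)(1−3)(1−2)(1−6) = (−4)·(−2)·(−1)·(−5) = 40 ≡ 1, so v_4 = 1^{−1} = 1 (mod 13).
  i = 5 (α = 6): (6−5)(6−3)(6−2)(6−1) = 1·3·4·5 = 60 ≡ 8, so v_5 = 8^{−1} = 5 (mod 13).
  v = [7, 12, 1, 1, 5].
Step 2: syndromes of r = [11, 7, 2, 10, 9] (all sums mod 13).
  S_0 = Σ v_i r_i = 7·11 + 12·7 + 1·2 + 1·10 + 5·9 = 218 ≡ 10.
  S_1 = Σ v_i α_i r_i = 7·5·11 + 12·3·7 + 1·2·2 + 1·1·10 + 5·6·9 = 921 ≡ 11.
  α_i^2 mod 13 = [12, 9, 4, 1, 10].
  S_2 = Σ v_i α_i^2 r_i = 7·12·11 + 12·9·7 + 1·4·2 + 1·1·10 + 5·10·9 = 2148 ≡ 3.
  S = (10, 11, 3) ≠ 0, so r is not a codeword (an error is present).
Step 3: locate the error. For a single error e at position i, S_ℓ = v_i·e·α_i^ℓ, so α_err = S_1/S_0.
  S_0^{−1} = 10^{−1} = 4 (mod 13), so α_err = 11·4 = 44 ≡ 5 = α_1. Error position i = 1.
  Consistency check: S_2/S_1 = 3·6 = 18 ≡ 5 = α_err ✓ (single-error assumption holds).
Step 4: error magnitude e = S_0/v_1 = S_0·∏_{j≠1}(α_1 − α_j) = 10·2 = 20 ≡ 7 (mod 13).
Step 5: correct position 1: c_1 = r_1 − e = 11 − 7 ≡ 4 (mod 13). Hence c = [4, 7, 2, 10, 9].
  Check: interpolating c through the α_i gives m(x) = 5 + 5·x (degree < 2) with m(α_i) = c_i for every i, so c is indeed a codeword.


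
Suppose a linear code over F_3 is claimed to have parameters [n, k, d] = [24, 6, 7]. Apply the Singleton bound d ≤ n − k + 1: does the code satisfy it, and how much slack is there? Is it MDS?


Singleton RHS = n − k + 1 = 19, slack = 12, bound satisfied, not MDS.

Singleton bound: d ≤ n − k + 1.
Here n = 24, k = 6, so n − k + 1 = 19.
Given d = 7, check d ≤ 19: YES.
Slack = (n − k + 1) − d = 12.
The code is NOT MDS (slack = 12 > 0).
Description: the claimed parameters are [24, 6, 7]_3; such a code would be non-MDS.


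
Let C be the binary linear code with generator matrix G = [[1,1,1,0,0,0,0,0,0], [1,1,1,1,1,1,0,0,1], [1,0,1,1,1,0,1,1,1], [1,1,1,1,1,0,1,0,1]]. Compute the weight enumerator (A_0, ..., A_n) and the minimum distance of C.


Weight distribution: A_0 = 1, A_2 = 2, A_3 = 2, A_4 = 3, A_5 = 2, A_6 = 2, A_7 = 4. Minimum distance d = 2.

Enumerate all 2^4 = 16 messages m ∈ F_2^4.
For each, compute codeword c = mG in F_2^9, then tally its weight.
  m = 0000 → c = 000000000, weight = 0.
  m = 1000 → c = 111000000, weight = 3.
  m = 0100 → c = 111111001, weight = 7.
  m = 1100 → c = 000111001, weight = 4.
  m = 0010 → c = 101110111, weight = 7.
  m = 1010 → c = 010110111, weight = 6.
  m = 0110 → c = 010001110, weight = 4.
  m = 1110 → c = 101001110, weight = 5.
  m = 0001 → c = 111110101, weight = 7.
  m = 1001 → c = 000110101, weight = 4.
  m = 0101 → c = 000001100, weight = 2.
  m = 1101 → c = 111001100, weight = 5.
  m = 0011 → c = 010000010, weight = 2.
  m = 1011 → c = 101000010, weight = 3.
  m = 0111 → c = 101111011, weight = 7.
  m = 1111 → c = 010111011, weight = 6.
Tally weights:
  weight 0: 1 codewords.
  weight 2: 2 codewords.
  weight 3: 2 codewords.
  weight 4: 3 codewords.
  weight 5: 2 codewords.
  weight 6: 2 codewords.
  weight 7: 4 codewords.
Minimum distance d = smallest w > 0 with A_w > 0 = 2.
Sanity: Σ A_w = 16 = 2^4 = 16 ✓.


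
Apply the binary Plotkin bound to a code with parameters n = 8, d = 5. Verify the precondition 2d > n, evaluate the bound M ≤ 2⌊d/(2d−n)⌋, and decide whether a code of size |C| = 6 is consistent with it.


Plotkin bound M ≤ 4; given |C| = 6 > bound (violated).

Check applicability: 2d = 10, n = 8.
2d − n = 2 > 0, so Plotkin applies.
Compute d/(2d−n) = 5/2 ≈ 2.5000.
⌊d/(2d−n)⌋ = 2.
Plotkin bound: M ≤ 2·2 = 4.
Given |C| = 6, check: VIOLATED.
This |C| is above the Plotkin bound, so no binary code with n = 8, d = 5 and 6 codewords exists.


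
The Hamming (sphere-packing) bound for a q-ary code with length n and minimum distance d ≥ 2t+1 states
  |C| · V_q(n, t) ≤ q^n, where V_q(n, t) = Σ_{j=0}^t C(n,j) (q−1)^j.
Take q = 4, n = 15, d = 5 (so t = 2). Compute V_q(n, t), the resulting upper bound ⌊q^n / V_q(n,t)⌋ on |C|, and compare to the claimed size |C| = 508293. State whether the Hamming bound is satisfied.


V_q(n, t) = 991, q^n = 1073741824, Hamming bound = 1083493, |C| = 508293 ≤ bound (satisfied).

Step 1: Compute V_q(n, t) = Σ_{j=0}^2 C(n, j) (q−1)^j.
  j = 0: C(15,0)·(3)^0 = 1·1 = 1.
  j = 1: C(15,1)·(3)^1 = 15·3 = 45.
  j = 2: C(15,2)·(3)^2 = 105·9 = 945.
  V_q(n, t) = 1 + 45 + 945 = 991.
Step 2: q^n = 4^15 = 1073741824.
Step 3: Hamming bound ⌊q^n / V_q(n,t)⌋ = ⌊1073741824/991⌋ = 1083493.
Step 4: Compare |C| = 508293 to 1083493: satisfied.
The claimed |C| lies below the Hamming bound.


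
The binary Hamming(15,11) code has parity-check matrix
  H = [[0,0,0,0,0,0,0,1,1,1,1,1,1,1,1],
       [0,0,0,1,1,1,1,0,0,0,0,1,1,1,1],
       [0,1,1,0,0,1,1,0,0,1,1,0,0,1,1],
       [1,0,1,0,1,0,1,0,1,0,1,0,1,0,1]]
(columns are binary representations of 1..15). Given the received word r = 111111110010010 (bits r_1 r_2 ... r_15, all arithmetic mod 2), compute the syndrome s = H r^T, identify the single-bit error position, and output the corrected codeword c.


s = (1, 1, 0, 1)^T, error position = 13, corrected codeword c = 111111110010110

Compute s = H r^T mod 2 one row at a time:
  s_1 = 1 + 0 + 0 + 1 + 0 + 0 + 1 + 0 = 3 ≡ 1 (mod 2).
  s_2 = 1 + 1 + 1 + 1 + 0 + 0 + 1 + 0 = 5 ≡ 1 (mod 2).
  s_3 = 1 + 1 + 1 + 1 + 0 + 1 + 1 + 0 = 6 ≡ 0 (mod 2).
  s_4 = 1 + 1 + 1 + 1 + 0 + 1 + 0 + 0 = 5 ≡ 1 (mod 2).
s = (1, 1, 0, 1)^T — this equals column 13 of H (binary 1101), so error is at position 13.
Correct: flip bit 13 of r = 111111110010010 to get c = 111111110010110.


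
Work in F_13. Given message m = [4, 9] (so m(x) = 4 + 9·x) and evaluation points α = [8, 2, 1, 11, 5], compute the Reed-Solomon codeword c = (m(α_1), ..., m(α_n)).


c = [11, 9, 0, 12, 10]

Message polynomial: m(x) = 4 + 9·x (mod 13).
For each evaluation point α_i, compute m(α_i) mod 13:
  α_1 = 8: Horner steps 9 → 11, so m(8) = 11.
  α_2 = 2: Horner steps 9 → 9, so m(2) = 9.
  α_3 = 1: Horner steps 9 → 0, so m(1) = 0.
  α_4 = 11: Horner steps 9 → 12, so m(11) = 12.
  α_5 = 5: Horner steps 9 → 10, so m(5) = 10.
Codeword c = [11, 9, 0, 12, 10] ∈ F_13^5.


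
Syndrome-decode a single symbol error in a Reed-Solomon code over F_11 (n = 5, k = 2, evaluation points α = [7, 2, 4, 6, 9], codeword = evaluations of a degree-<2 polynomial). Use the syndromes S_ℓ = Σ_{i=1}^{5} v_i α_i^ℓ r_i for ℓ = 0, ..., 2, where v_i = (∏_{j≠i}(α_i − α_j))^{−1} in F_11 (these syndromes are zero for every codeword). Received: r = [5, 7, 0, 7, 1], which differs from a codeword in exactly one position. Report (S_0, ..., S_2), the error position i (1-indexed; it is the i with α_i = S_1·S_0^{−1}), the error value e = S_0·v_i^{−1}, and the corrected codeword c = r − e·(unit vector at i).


S = (5, 10, 9), error at position 2, error magnitude e = 3, c = [5, 4, 0, 7, 1].

Step 1: column multipliers v_i = (∏_{j≠i}(α_i − α_j))^{−1} mod 11.
  i = 1 (α = 7): (7−2)(7−4)(7−6)(7−9) = 5·3·1·(−2) = −30 ≡ 3, so v_1 = 3^{−1} = 4 (mod 11).
  i = 2 (α = 2): (2−7)(2−4)(2−6)(2−9) = (−5)·(−2)·(−4)·(−7) = 280 ≡ 5, so v_2 = 5^{−1} = 9 (mod 11).
  i = 3 (α = 4): (4−7)(4−2)(4−6)(4−9) = (−3)·2·(−2)·(−5) = −60 ≡ 6, so v_3 = 6^{−1} = 2 (mod 11).
  i = 4 (α = 6): (6−7)(6−2)(6−4)(6−9) = (−1)·4·2·(−3) = 24 ≡ 2, so v_4 = 2^{−1} = 6 (mod 11).
  i = 5 (α = 9): (9−7)(9−2)(9−4)(9−6) = 2·7·5·3 = 210 ≡ 1, so v_5 = 1^{−1} = 1 (mod 11).
  v = [4, 9, 2, 6, 1].
Step 2: syndromes of r = [5, 7, 0, 7, 1] (all sums mod 11).
  S_0 = Σ v_i r_i = 4·5 + 9·7 + 2·0 + 6·7 + 1·1 = 126 ≡ 5.
  S_1 = Σ v_i α_i r_i = 4·7·5 + 9·2·7 + 2·4·0 + 6·6·7 + 1·9·1 = 527 ≡ 10.
  α_i^2 mod 11 = [5, 4, 5, 3, 4].
  S_2 = Σ v_i α_i^2 r_i = 4·5·5 + 9·4·7 + 2·5·0 + 6·3·7 + 1·4·1 = 482 ≡ 9.
  S = (5, 10, 9) ≠ 0, so r is not a codeword (an error is present).
Step 3: locate the error. For a single error e at position i, S_ℓ = v_i·e·α_i^ℓ, so α_err = S_1/S_0.
  S_0^{−1} = 5^{−1} = 9 (mod 11), so α_err = 10·9 = 90 ≡ 2 = α_2. Error position i = 2.
  Consistency check: S_2/S_1 = 9·10 = 90 ≡ 2 = α_err ✓ (single-error assumption holds).
Step 4: error magnitude e = S_0/v_2 = S_0·∏_{j≠2}(α_2 − α_j) = 5·5 = 25 ≡ 3 (mod 11).
Step 5: correct position 2: c_2 = r_2 − e = 7 − 3 ≡ 4 (mod 11). Hence c = [5, 4, 0, 7, 1].
  Check: interpolating c through the α_i gives m(x) = 8 + 9·x (degree < 2) with m(α_i) = c_i for every i, so c is indeed a codeword.


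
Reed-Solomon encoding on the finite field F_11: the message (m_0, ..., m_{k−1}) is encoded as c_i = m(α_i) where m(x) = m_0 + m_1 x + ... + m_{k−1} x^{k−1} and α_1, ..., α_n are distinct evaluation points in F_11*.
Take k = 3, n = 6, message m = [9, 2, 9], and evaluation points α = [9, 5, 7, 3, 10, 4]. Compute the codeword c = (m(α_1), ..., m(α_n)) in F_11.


c = [8, 2, 2, 8, 5, 7]

Message polynomial: m(x) = 9 + 2·x + 9·x^2 (mod 11).
For each evaluation point α_i, compute m(α_i) mod 11:
  α_1 = 9: Horner steps 9 → 6 → 8, so m(9) = 8.
  α_2 = 5: Horner steps 9 → 3 → 2, so m(5) = 2.
  α_3 = 7: Horner steps 9 → 10 → 2, so m(7) = 2.
  α_4 = 3: Horner steps 9 → 7 → 8, so m(3) = 8.
  α_5 = 10: Horner steps 9 → 4 → 5, so m(10) = 5.
  α_6 = 4: Horner steps 9 → 5 → 7, so m(4) = 7.
Codeword c = [8, 2, 2, 8, 5, 7] ∈ F_11^6.


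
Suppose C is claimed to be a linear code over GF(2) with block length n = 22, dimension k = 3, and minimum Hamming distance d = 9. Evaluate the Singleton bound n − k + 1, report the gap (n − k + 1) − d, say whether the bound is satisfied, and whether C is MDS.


Singleton RHS = n − k + 1 = 20, slack = 11, bound satisfied, not MDS.

Singleton bound: d ≤ n − k + 1.
Here n = 22, k = 3, so n − k + 1 = 20.
Given d = 9, check d ≤ 20: YES.
Slack = (n − k + 1) − d = 11.
The code is NOT MDS (slack = 11 > 0).
Description: the claimed parameters are [22, 3, 9]_2; such a code would be non-MDS.


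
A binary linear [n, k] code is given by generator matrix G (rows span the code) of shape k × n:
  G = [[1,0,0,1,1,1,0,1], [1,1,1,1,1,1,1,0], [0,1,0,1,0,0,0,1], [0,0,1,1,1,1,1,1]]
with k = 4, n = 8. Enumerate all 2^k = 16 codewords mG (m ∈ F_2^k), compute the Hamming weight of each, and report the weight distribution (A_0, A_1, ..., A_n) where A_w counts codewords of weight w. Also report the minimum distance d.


Weight distribution: A_0 = 1, A_2 = 1, A_3 = 5, A_4 = 3, A_5 = 2, A_6 = 3, A_7 = 1. Minimum distance d = 2.

Enumerate all 2^4 = 16 messages m ∈ F_2^4.
For each, compute codeword c = mG in F_2^8, then tally its weight.
  m = 0000 → c = 00000000, weight = 0.
  m = 1000 → c = 10011101, weight = 5.
  m = 0100 → c = 11111110, weight = 7.
  m = 1100 → c = 01100011, weight = 4.
  m = 0010 → c = 01010001, weight = 3.
  m = 1010 → c = 11001100, weight = 4.
  m = 0110 → c = 10101111, weight = 6.
  m = 1110 → c = 00110010, weight = 3.
  m = 0001 → c = 00111111, weight = 6.
  m = 1001 → c = 10100010, weight = 3.
  m = 0101 → c = 11000001, weight = 3.
  m = 1101 → c = 01011100, weight = 4.
  m = 0011 → c = 01101110, weight = 5.
  m = 1011 → c = 11110011, weight = 6.
  m = 0111 → c = 10010000, weight = 2.
  m = 1111 → c = 00001101, weight = 3.
Tally weights:
  weight 0: 1 codewords.
  weight 2: 1 codewords.
  weight 3: 5 codewords.
  weight 4: 3 codewords.
  weight 5: 2 codewords.
  weight 6: 3 codewords.
  weight 7: 1 codewords.
Minimum distance d = smallest w > 0 with A_w > 0 = 2.
Sanity: Σ A_w = 16 = 2^4 = 16 ✓.


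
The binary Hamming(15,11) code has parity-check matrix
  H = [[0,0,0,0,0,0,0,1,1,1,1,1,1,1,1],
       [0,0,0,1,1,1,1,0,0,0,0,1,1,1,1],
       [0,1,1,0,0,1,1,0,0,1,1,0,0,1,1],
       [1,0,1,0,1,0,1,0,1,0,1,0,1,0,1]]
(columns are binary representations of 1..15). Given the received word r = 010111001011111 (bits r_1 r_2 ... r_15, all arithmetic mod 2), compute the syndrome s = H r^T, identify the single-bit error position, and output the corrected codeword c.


s = (0, 1, 1, 1)^T, error position = 7, corrected codeword c = 010111101011111

Compute s = H r^T mod 2 one row at a time:
  s_1 = 0 + 1 + 0 + 1 + 1 + 1 + 1 + 1 = 6 ≡ 0 (mod 2).
  s_2 = 1 + 1 + 1 + 0 + 1 + 1 + 1 + 1 = 7 ≡ 1 (mod 2).
  s_3 = 1 + 0 + 1 + 0 + 0 + 1 + 1 + 1 = 5 ≡ 1 (mod 2).
  s_4 = 0 + 0 + 1 + 0 + 1 + 1 + 1 + 1 = 5 ≡ 1 (mod 2).
s = (0, 1, 1, 1)^T — this equals column 7 of H (binary 0111), so error is at position 7.
Correct: flip bit 7 of r = 010111001011111 to get c = 010111101011111.


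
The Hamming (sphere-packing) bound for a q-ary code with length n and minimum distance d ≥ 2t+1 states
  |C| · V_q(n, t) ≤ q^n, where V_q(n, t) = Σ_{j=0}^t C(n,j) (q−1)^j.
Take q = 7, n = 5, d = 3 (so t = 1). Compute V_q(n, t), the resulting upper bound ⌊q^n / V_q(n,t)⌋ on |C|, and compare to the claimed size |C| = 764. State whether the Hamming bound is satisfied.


V_q(n, t) = 31, q^n = 16807, Hamming bound = 542, |C| = 764 > bound (violated).

Step 1: Compute V_q(n, t) = Σ_{j=0}^1 C(n, j) (q−1)^j.
  j = 0: C(5,0)·(6)^0 = 1·1 = 1.
  j = 1: C(5,1)·(6)^1 = 5·6 = 30.
  V_q(n, t) = 1 + 30 = 31.
Step 2: q^n = 7^5 = 16807.
Step 3: Hamming bound ⌊q^n / V_q(n,t)⌋ = ⌊16807/31⌋ = 542.
Step 4: Compare |C| = 764 to 542: violated.
The claimed |C| lies above the Hamming bound, so no 7-ary code of length 5 with d ≥ 3 can have 764 codewords.


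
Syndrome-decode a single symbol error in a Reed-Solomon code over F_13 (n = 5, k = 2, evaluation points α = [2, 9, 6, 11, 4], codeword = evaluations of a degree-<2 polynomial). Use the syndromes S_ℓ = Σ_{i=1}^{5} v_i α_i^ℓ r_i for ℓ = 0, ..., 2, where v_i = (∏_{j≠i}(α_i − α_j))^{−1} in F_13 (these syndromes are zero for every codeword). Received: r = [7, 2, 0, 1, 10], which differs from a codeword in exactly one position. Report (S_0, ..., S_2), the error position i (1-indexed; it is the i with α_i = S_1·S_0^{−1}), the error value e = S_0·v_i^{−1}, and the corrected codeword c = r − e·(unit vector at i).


S = (11, 8, 7), error at position 2, error magnitude e = 4, c = [7, 11, 0, 1, 10].

Step 1: column multipliers v_i = (∏_{j≠i}(α_i − α_j))^{−1} mod 13.
  i = 1 (α = 2): (2−9)(2−6)(2−11)(2−4) = (−7)·(−4)·(−9)·(−2) = 504 ≡ 10, so v_1 = 10^{−1} = 4 (mod 13).
  i = 2 (α = 9): (9−2)(9−6)(9−11)(9−4) = 7·3·(−2)·5 = −210 ≡ 11, so v_2 = 11^{−1} = 6 (mod 13).
  i = 3 (α = 6): (6−2)(6−9)(6−11)(6−4) = 4·(−3)·(−5)·2 = 120 ≡ 3, so v_3 = 3^{−1} = 9 (mod 13).
  i = 4 (α = 11): (11−2)(11−9)(11−6)(11−4) = 9·2·5·7 = 630 ≡ 6, so v_4 = 6^{−1} = 11 (mod 13).
  i = 5 (α = 4): (4−2)(4−9)(4−6)(4−11) = 2·(−5)·(−2)·(−7) = −140 ≡ 3, so v_5 = 3^{−1} = 9 (mod 13).
  v = [4, 6, 9, 11, 9].
Step 2: syndromes of r = [7, 2, 0, 1, 10] (all sums mod 13).
  S_0 = Σ v_i r_i = 4·7 + 6·2 + 9·0 + 11·1 + 9·10 = 141 ≡ 11.
  S_1 = Σ v_i α_i r_i = 4·2·7 + 6·9·2 + 9·6·0 + 11·11·1 + 9·4·10 = 645 ≡ 8.
  α_i^2 mod 13 = [4, 3, 10, 4, 3].
  S_2 = Σ v_i α_i^2 r_i = 4·4·7 + 6·3·2 + 9·10·0 + 11·4·1 + 9·3·10 = 462 ≡ 7.
  S = (11, 8, 7) ≠ 0, so r is not a codeword (an error is present).
Step 3: locate the error. For a single error e at position i, S_ℓ = v_i·e·α_i^ℓ, so α_err = S_1/S_0.
  S_0^{−1} = 11^{−1} = 6 (mod 13), so α_err = 8·6 = 48 ≡ 9 = α_2. Error position i = 2.
  Consistency check: S_2/S_1 = 7·5 = 35 ≡ 9 = α_err ✓ (single-error assumption holds).
Step 4: error magnitude e = S_0/v_2 = S_0·∏_{j≠2}(α_2 − α_j) = 11·11 = 121 ≡ 4 (mod 13).
Step 5: correct position 2: c_2 = r_2 − e = 2 − 4 ≡ 11 (mod 13). Hence c = [7, 11, 0, 1, 10].
  Check: interpolating c through the α_i gives m(x) = 4 + 8·x (degree < 2) with m(α_i) = c_i for every i, so c is indeed a codeword.


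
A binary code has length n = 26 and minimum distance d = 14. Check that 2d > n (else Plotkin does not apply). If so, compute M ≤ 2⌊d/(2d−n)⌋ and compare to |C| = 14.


Plotkin bound M ≤ 14; given |C| = 14 ≤ bound (satisfied).

Check applicability: 2d = 28, n = 26.
2d − n = 2 > 0, so Plotkin applies.
Compute d/(2d−n) = 14/2 ≈ 7.0000.
⌊d/(2d−n)⌋ = 7.
Plotkin bound: M ≤ 2·7 = 14.
Given |C| = 14, check: satisfied.
This |C| is at the Plotkin bound.


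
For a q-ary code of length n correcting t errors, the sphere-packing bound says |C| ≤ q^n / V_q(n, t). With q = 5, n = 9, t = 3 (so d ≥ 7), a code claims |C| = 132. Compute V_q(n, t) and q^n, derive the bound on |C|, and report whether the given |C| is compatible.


V_q(n, t) = 5989, q^n = 1953125, Hamming bound = 326, |C| = 132 ≤ bound (satisfied).

Step 1: Compute V_q(n, t) = Σ_{j=0}^3 C(n, j) (q−1)^j.
  j = 0: C(9,0)·(4)^0 = 1·1 = 1.
  j = 1: C(9,1)·(4)^1 = 9·4 = 36.
  j = 2: C(9,2)·(4)^2 = 36·16 = 576.
  j = 3: C(9,3)·(4)^3 = 84·64 = 5376.
  V_q(n, t) = 1 + 36 + 576 + 5376 = 5989.
Step 2: q^n = 5^9 = 1953125.
Step 3: Hamming bound ⌊q^n / V_q(n,t)⌋ = ⌊1953125/5989⌋ = 326.
Step 4: Compare |C| = 132 to 326: satisfied.
The claimed |C| lies below the Hamming bound.


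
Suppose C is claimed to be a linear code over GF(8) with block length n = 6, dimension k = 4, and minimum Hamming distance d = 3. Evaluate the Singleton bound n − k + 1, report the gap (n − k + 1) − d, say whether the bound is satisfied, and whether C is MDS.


Singleton RHS = n − k + 1 = 3, slack = 0, bound satisfied, MDS.

Singleton bound: d ≤ n − k + 1.
Here n = 6, k = 4, so n − k + 1 = 3.
Given d = 3, check d ≤ 3: YES.
Slack = (n − k + 1) − d = 0.
The code is MDS (slack = 0).
Description: the claimed parameters are [6, 4, 3]_8; such a code would be MDS (meets Singleton bound).


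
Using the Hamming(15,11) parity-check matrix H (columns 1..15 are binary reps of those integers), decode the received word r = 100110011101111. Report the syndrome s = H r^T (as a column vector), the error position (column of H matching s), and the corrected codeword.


s = (1, 0, 1, 1)^T, error position = 11, corrected codeword c = 100110011111111

Compute s = H r^T mod 2 one row at a time:
  s_1 = 1 + 1 + 1 + 0 + 1 + 1 + 1 + 1 = 7 ≡ 1 (mod 2).
  s_2 = 1 + 1 + 0 + 0 + 1 + 1 + 1 + 1 = 6 ≡ 0 (mod 2).
  s_3 = 0 + 0 + 0 + 0 + 1 + 0 + 1 + 1 = 3 ≡ 1 (mod 2).
  s_4 = 1 + 0 + 1 + 0 + 1 + 0 + 1 + 1 = 5 ≡ 1 (mod 2).
s = (1, 0, 1, 1)^T — this equals column 11 of H (binary 1011), so error is at position 11.
Correct: flip bit 11 of r = 100110011101111 to get c = 100110011111111.


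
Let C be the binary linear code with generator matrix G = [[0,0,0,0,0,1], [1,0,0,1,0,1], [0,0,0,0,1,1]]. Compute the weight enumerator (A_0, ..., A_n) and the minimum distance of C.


Weight distribution: A_0 = 1, A_1 = 2, A_2 = 2, A_3 = 2, A_4 = 1. Minimum distance d = 1.

Enumerate all 2^3 = 8 messages m ∈ F_2^3.
For each, compute codeword c = mG in F_2^6, then tally its weight.
  m = 000 → c = 000000, weight = 0.
  m = 100 → c = 000001, weight = 1.
  m = 010 → c = 100101, weight = 3.
  m = 110 → c = 100100, weight = 2.
  m = 001 → c = 000011, weight = 2.
  m = 101 → c = 000010, weight = 1.
  m = 011 → c = 100110, weight = 3.
  m = 111 → c = 100111, weight = 4.
Tally weights:
  weight 0: 1 codewords.
  weight 1: 2 codewords.
  weight 2: 2 codewords.
  weight 3: 2 codewords.
  weight 4: 1 codewords.
Minimum distance d = smallest w > 0 with A_w > 0 = 1.
Sanity: Σ A_w = 8 = 2^3 = 8 ✓.


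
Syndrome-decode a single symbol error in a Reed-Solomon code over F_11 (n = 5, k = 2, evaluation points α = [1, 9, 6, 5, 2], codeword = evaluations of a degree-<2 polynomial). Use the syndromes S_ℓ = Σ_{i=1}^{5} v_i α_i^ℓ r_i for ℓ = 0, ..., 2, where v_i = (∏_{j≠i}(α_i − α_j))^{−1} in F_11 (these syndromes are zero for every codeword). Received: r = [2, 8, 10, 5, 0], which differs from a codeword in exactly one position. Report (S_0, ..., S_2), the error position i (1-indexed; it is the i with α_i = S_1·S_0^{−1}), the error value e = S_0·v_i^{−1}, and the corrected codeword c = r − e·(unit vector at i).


S = (3, 7, 9), error at position 3, error magnitude e = 7, c = [2, 8, 3, 5, 0].

Step 1: column multipliers v_i = (∏_{j≠i}(α_i − α_j))^{−1} mod 11.
  i = 1 (α = 1): (1−9)(1−6)(1−5)(1−2) = (−8)·(−5)·(−4)·(−1) = 160 ≡ 6, so v_1 = 6^{−1} = 2 (mod 11).
  i = 2 (α = 9): (9−1)(9−6)(9−5)(9−2) = 8·3·4·7 = 672 ≡ 1, so v_2 = 1^{−1} = 1 (mod 11).
  i = 3 (α = 6): (6−1)(6−9)(6−5)(6−2) = 5·(−3)·1·4 = −60 ≡ 6, so v_3 = 6^{−1} = 2 (mod 11).
  i = 4 (α = 5): (5−1)(5−9)(5−6)(5−2) = 4·(−4)·(−1)·3 = 48 ≡ 4, so v_4 = 4^{−1} = 3 (mod 11).
  i = 5 (α = 2): (2−1)(2−9)(2−6)(2−5) = 1·(−7)·(−4)·(−3) = −84 ≡ 4, so v_5 = 4^{−1} = 3 (mod 11).
  v = [2, 1, 2, 3, 3].
Step 2: syndromes of r = [2, 8, 10, 5, 0] (all sums mod 11).
  S_0 = Σ v_i r_i = 2·2 + 1·8 + 2·10 + 3·5 + 3·0 = 47 ≡ 3.
  S_1 = Σ v_i α_i r_i = 2·1·2 + 1·9·8 + 2·6·10 + 3·5·5 + 3·2·0 = 271 ≡ 7.
  α_i^2 mod 11 = [1, 4, 3, 3, 4].
  S_2 = Σ v_i α_i^2 r_i = 2·1·2 + 1·4·8 + 2·3·10 + 3·3·5 + 3·4·0 = 141 ≡ 9.
  S = (3, 7, 9) ≠ 0, so r is not a codeword (an error is present).
Step 3: locate the error. For a single error e at position i, S_ℓ = v_i·e·α_i^ℓ, so α_err = S_1/S_0.
  S_0^{−1} = 3^{−1} = 4 (mod 11), so α_err = 7·4 = 28 ≡ 6 = α_3. Error position i = 3.
  Consistency check: S_2/S_1 = 9·8 = 72 ≡ 6 = α_err ✓ (single-error assumption holds).
Step 4: error magnitude e = S_0/v_3 = S_0·∏_{j≠3}(α_3 − α_j) = 3·6 = 18 ≡ 7 (mod 11).
Step 5: correct position 3: c_3 = r_3 − e = 10 − 7 ≡ 3 (mod 11). Hence c = [2, 8, 3, 5, 0].
  Check: interpolating c through the α_i gives m(x) = 4 + 9·x (degree < 2) with m(α_i) = c_i for every i, so c is indeed a codeword.


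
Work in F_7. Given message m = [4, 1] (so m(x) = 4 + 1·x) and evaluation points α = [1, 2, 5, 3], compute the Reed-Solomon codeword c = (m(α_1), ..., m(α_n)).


c = [5, 6, 2, 0]

Message polynomial: m(x) = 4 + 1·x (mod 7).
For each evaluation point α_i, compute m(α_i) mod 7:
  α_1 = 1: Horner steps 1 → 5, so m(1) = 5.
  α_2 = 2: Horner steps 1 → 6, so m(2) = 6.
  α_3 = 5: Horner steps 1 → 2, so m(5) = 2.
  α_4 = 3: Horner steps 1 → 0, so m(3) = 0.
Codeword c = [5, 6, 2, 0] ∈ F_7^4.


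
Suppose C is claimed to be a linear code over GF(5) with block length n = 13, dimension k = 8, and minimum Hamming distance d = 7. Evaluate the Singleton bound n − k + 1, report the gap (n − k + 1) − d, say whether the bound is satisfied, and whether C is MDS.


Singleton RHS = n − k + 1 = 6, slack = -1, bound violated (no such code; not MDS).

Singleton bound: d ≤ n − k + 1.
Here n = 13, k = 8, so n − k + 1 = 6.
Given d = 7, check d ≤ 6: NO.
Slack = (n − k + 1) − d = -1.
The slack is negative: d = 7 exceeds n − k + 1 = 6 by 1, so the Singleton bound is violated and no linear [13, 8, 7]_5 code can exist. In particular it is not MDS (MDS requires d = n − k + 1 exactly).
Description: the claimed parameters are [13, 8, 7]_5; such a code would be impossible (violates the Singleton bound).


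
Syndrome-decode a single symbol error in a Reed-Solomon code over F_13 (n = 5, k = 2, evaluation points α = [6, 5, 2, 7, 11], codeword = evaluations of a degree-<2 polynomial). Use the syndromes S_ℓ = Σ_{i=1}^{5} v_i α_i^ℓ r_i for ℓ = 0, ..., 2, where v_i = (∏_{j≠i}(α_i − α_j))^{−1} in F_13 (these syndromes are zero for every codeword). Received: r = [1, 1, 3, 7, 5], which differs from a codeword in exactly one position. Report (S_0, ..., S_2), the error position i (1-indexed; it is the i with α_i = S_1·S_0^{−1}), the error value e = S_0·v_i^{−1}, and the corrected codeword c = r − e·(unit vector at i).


S = (2, 10, 11), error at position 2, error magnitude e = 6, c = [1, 8, 3, 7, 5].

Step 1: column multipliers v_i = (∏_{j≠i}(α_i − α_j))^{−1} mod 13.
  i = 1 (α = 6): (6−5)(6−2)(6−7)(6−11) = 1·4·(−1)·(−5) = 20 ≡ 7, so v_1 = 7^{−1} = 2 (mod 13).
  i = 2 (α = 5): (5−6)(5−2)(5−7)(5−11) = (−1)·3·(−2)·(−6) = −36 ≡ 3, so v_2 = 3^{−1} = 9 (mod 13).
  i = 3 (α = 2): (2−6)(2−5)(2−7)(2−11) = (−4)·(−3)·(−5)·(−9) = 540 ≡ 7, so v_3 = 7^{−1} = 2 (mod 13).
  i = 4 (α = 7): (7−6)(7−5)(7−2)(7−11) = 1·2·5·(−4) = −40 ≡ 12, so v_4 = 12^{−1} = 12 (mod 13).
  i = 5 (α = 11): (11−6)(11−5)(11−2)(11−7) = 5·6·9·4 = 1080 ≡ 1, so v_5 = 1^{−1} = 1 (mod 13).
  v = [2, 9, 2, 12, 1].
Step 2: syndromes of r = [1, 1, 3, 7, 5] (all sums mod 13).
  S_0 = Σ v_i r_i = 2·1 + 9·1 + 2·3 + 12·7 + 1·5 = 106 ≡ 2.
  S_1 = Σ v_i α_i r_i = 2·6·1 + 9·5·1 + 2·2·3 + 12·7·7 + 1·11·5 = 712 ≡ 10.
  α_i^2 mod 13 = [10, 12, 4, 10, 4].
  S_2 = Σ v_i α_i^2 r_i = 2·10·1 + 9·12·1 + 2·4·3 + 12·10·7 + 1·4·5 = 1012 ≡ 11.
  S = (2, 10, 11) ≠ 0, so r is not a codeword (an error is present).
Step 3: locate the error. For a single error e at position i, S_ℓ = v_i·e·α_i^ℓ, so α_err = S_1/S_0.
  S_0^{−1} = 2^{−1} = 7 (mod 13), so α_err = 10·7 = 70 ≡ 5 = α_2. Error position i = 2.
  Consistency check: S_2/S_1 = 11·4 = 44 ≡ 5 = α_err ✓ (single-error assumption holds).
Step 4: error magnitude e = S_0/v_2 = S_0·∏_{j≠2}(α_2 − α_j) = 2·3 = 6 ≡ 6 (mod 13).
Step 5: correct position 2: c_2 = r_2 − e = 1 − 6 ≡ 8 (mod 13). Hence c = [1, 8, 3, 7, 5].
  Check: interpolating c through the α_i gives m(x) = 4 + 6·x (degree < 2) with m(α_i) = c_i for every i, so c is indeed a codeword.


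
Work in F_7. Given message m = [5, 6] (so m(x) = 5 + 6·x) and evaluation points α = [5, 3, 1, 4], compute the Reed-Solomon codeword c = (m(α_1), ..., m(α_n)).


c = [0, 2, 4, 1]

Message polynomial: m(x) = 5 + 6·x (mod 7).
For each evaluation point α_i, compute m(α_i) mod 7:
  α_1 = 5: Horner steps 6 → 0, so m(5) = 0.
  α_2 = 3: Horner steps 6 → 2, so m(3) = 2.
  α_3 = 1: Horner steps 6 → 4, so m(1) = 4.
  α_4 = 4: Horner steps 6 → 1, so m(4) = 1.
Codeword c = [0, 2, 4, 1] ∈ F_7^4.


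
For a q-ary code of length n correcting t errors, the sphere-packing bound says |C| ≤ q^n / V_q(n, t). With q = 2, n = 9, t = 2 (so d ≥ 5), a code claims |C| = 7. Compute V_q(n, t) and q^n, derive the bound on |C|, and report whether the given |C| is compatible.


V_q(n, t) = 46, q^n = 512, Hamming bound = 11, |C| = 7 ≤ bound (satisfied).

Step 1: Compute V_q(n, t) = Σ_{j=0}^2 C(n, j) (q−1)^j.
  j = 0: C(9,0)·(1)^0 = 1·1 = 1.
  j = 1: C(9,1)·(1)^1 = 9·1 = 9.
  j = 2: C(9,2)·(1)^2 = 36·1 = 36.
  V_q(n, t) = 1 + 9 + 36 = 46.
Step 2: q^n = 2^9 = 512.
Step 3: Hamming bound ⌊q^n / V_q(n,t)⌋ = ⌊512/46⌋ = 11.
Step 4: Compare |C| = 7 to 11: satisfied.
The claimed |C| lies below the Hamming bound.


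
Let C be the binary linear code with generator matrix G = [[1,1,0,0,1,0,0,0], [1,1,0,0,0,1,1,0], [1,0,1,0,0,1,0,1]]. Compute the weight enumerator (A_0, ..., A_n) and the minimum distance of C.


Weight distribution: A_0 = 1, A_3 = 2, A_4 = 3, A_5 = 2. Minimum distance d = 3.

Enumerate all 2^3 = 8 messages m ∈ F_2^3.
For each, compute codeword c = mG in F_2^8, then tally its weight.
  m = 000 → c = 00000000, weight = 0.
  m = 100 → c = 11001000, weight = 3.
  m = 010 → c = 11000110, weight = 4.
  m = 110 → c = 00001110, weight = 3.
  m = 001 → c = 10100101, weight = 4.
  m = 101 → c = 01101101, weight = 5.
  m = 011 → c = 01100011, weight = 4.
  m = 111 → c = 10101011, weight = 5.
Tally weights:
  weight 0: 1 codewords.
  weight 3: 2 codewords.
  weight 4: 3 codewords.
  weight 5: 2 codewords.
Minimum distance d = smallest w > 0 with A_w > 0 = 3.
Sanity: Σ A_w = 8 = 2^3 = 8 ✓.


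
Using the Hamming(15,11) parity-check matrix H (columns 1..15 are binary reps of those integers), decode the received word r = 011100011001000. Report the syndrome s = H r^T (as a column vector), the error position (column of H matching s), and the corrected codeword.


s = (1, 0, 0, 0)^T, error position = 8, corrected codeword c = 011100001001000

Compute s = H r^T mod 2 one row at a time:
  s_1 = 1 + 1 + 0 + 0 + 1 + 0 + 0 + 0 = 3 ≡ 1 (mod 2).
  s_2 = 1 + 0 + 0 + 0 + 1 + 0 + 0 + 0 = 2 ≡ 0 (mod 2).
  s_3 = 1 + 1 + 0 + 0 + 0 + 0 + 0 + 0 = 2 ≡ 0 (mod 2).
  s_4 = 0 + 1 + 0 + 0 + 1 + 0 + 0 + 0 = 2 ≡ 0 (mod 2).
s = (1, 0, 0, 0)^T — this equals column 8 of H (binary 1000), so error is at position 8.
Correct: flip bit 8 of r = 011100011001000 to get c = 011100001001000.


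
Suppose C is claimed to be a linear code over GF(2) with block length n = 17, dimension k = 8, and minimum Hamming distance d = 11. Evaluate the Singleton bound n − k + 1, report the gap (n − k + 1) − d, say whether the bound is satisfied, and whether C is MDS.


Singleton RHS = n − k + 1 = 10, slack = -1, bound violated (no such code; not MDS).

Singleton bound: d ≤ n − k + 1.
Here n = 17, k = 8, so n − k + 1 = 10.
Given d = 11, check d ≤ 10: NO.
Slack = (n − k + 1) − d = -1.
The slack is negative: d = 11 exceeds n − k + 1 = 10 by 1, so the Singleton bound is violated and no linear [17, 8, 11]_2 code can exist. In particular it is not MDS (MDS requires d = n − k + 1 exactly).
Description: the claimed parameters are [17, 8, 11]_2; such a code would be impossible (violates the Singleton bound).


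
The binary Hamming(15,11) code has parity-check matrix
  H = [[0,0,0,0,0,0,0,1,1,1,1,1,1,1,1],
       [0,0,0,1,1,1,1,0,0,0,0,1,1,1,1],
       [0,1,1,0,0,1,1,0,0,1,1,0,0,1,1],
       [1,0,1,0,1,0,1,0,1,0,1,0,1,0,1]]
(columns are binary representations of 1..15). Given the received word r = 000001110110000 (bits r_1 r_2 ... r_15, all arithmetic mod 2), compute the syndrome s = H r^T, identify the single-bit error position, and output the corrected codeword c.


s = (1, 0, 0, 0)^T, error position = 8, corrected codeword c = 000001100110000

Compute s = H r^T mod 2 one row at a time:
  s_1 = 1 + 0 + 1 + 1 + 0 + 0 + 0 + 0 = 3 ≡ 1 (mod 2).
  s_2 = 0 + 0 + 1 + 1 + 0 + 0 + 0 + 0 = 2 ≡ 0 (mod 2).
  s_3 = 0 + 0 + 1 + 1 + 1 + 1 + 0 + 0 = 4 ≡ 0 (mod 2).
  s_4 = 0 + 0 + 0 + 1 + 0 + 1 + 0 + 0 = 2 ≡ 0 (mod 2).
s = (1, 0, 0, 0)^T — this equals column 8 of H (binary 1000), so error is at position 8.
Correct: flip bit 8 of r = 000001110110000 to get c = 000001100110000.


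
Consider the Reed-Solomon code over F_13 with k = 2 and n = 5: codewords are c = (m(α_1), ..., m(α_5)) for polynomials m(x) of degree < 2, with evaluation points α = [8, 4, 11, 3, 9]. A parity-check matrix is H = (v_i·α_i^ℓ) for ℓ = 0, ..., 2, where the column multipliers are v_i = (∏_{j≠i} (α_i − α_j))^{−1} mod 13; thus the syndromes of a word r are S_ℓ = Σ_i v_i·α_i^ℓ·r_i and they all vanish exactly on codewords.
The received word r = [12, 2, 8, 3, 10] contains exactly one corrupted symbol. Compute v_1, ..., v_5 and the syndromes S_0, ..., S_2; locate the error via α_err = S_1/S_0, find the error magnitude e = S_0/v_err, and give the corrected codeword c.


S = (5, 1, 8), error at position 1, error magnitude e = 1, c = [11, 2, 8, 3, 10].

Step 1: column multipliers v_i = (∏_{j≠i}(α_i − α_j))^{−1} mod 13.
  i = 1 (α = 8): (8−4)(8−11)(8−3)(8−9) = 4·(−3)·5·(−1) = 60 ≡ 8, so v_1 = 8^{−1} = 5 (mod 13).
  i = 2 (α = 4): (4−8)(4−11)(4−3)(4−9) = (−4)·(−7)·1·(−5) = −140 ≡ 3, so v_2 = 3^{−1} = 9 (mod 13).
  i = 3 (α = 11): (11−8)(11−4)(11−3)(11−9) = 3·7·8·2 = 336 ≡ 11, so v_3 = 11^{−1} = 6 (mod 13).
  i = 4 (α = 3): (3−8)(3−4)(3−11)(3−9) = (−5)·(−1)·(−8)·(−6) = 240 ≡ 6, so v_4 = 6^{−1} = 11 (mod 13).
  i = 5 (α = 9): (9−8)(9−4)(9−11)(9−3) = 1·5·(−2)·6 = −60 ≡ 5, so v_5 = 5^{−1} = 8 (mod 13).
  v = [5, 9, 6, 11, 8].
Step 2: syndromes of r = [12, 2, 8, 3, 10] (all sums mod 13).
  S_0 = Σ v_i r_i = 5·12 + 9·2 + 6·8 + 11·3 + 8·10 = 239 ≡ 5.
  S_1 = Σ v_i α_i r_i = 5·8·12 + 9·4·2 + 6·11·8 + 11·3·3 + 8·9·10 = 1899 ≡ 1.
  α_i^2 mod 13 = [12, 3, 4, 9, 3].
  S_2 = Σ v_i α_i^2 r_i = 5·12·12 + 9·3·2 + 6·4·8 + 11·9·3 + 8·3·10 = 1503 ≡ 8.
  S = (5, 1, 8) ≠ 0, so r is not a codeword (an error is present).
Step 3: locate the error. For a single error e at position i, S_ℓ = v_i·e·α_i^ℓ, so α_err = S_1/S_0.
  S_0^{−1} = 5^{−1} = 8 (mod 13), so α_err = 1·8 = 8 ≡ 8 = α_1. Error position i = 1.
  Consistency check: S_2/S_1 = 8·1 = 8 ≡ 8 = α_err ✓ (single-error assumption holds).
Step 4: error magnitude e = S_0/v_1 = S_0·∏_{j≠1}(α_1 − α_j) = 5·8 = 40 ≡ 1 (mod 13).
Step 5: correct position 1: c_1 = r_1 − e = 12 − 1 ≡ 11 (mod 13). Hence c = [11, 2, 8, 3, 10].
  Check: interpolating c through the α_i gives m(x) = 6 + 12·x (degree < 2) with m(α_i) = c_i for every i, so c is indeed a codeword.


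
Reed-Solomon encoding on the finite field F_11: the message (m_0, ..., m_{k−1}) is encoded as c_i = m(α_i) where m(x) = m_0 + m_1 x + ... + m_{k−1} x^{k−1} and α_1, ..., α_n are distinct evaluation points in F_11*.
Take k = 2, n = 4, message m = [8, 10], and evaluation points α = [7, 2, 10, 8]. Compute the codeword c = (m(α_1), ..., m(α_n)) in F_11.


c = [1, 6, 9, 0]

Message polynomial: m(x) = 8 + 10·x (mod 11).
For each evaluation point α_i, compute m(α_i) mod 11:
  α_1 = 7: Horner steps 10 → 1, so m(7) = 1.
  α_2 = 2: Horner steps 10 → 6, so m(2) = 6.
  α_3 = 10: Horner steps 10 → 9, so m(10) = 9.
  α_4 = 8: Horner steps 10 → 0, so m(8) = 0.
Codeword c = [1, 6, 9, 0] ∈ F_11^4.


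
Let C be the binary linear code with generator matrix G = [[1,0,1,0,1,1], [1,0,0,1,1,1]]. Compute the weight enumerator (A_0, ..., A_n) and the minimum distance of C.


Weight distribution: A_0 = 1, A_2 = 1, A_4 = 2. Minimum distance d = 2.

Enumerate all 2^2 = 4 messages m ∈ F_2^2.
For each, compute codeword c = mG in F_2^6, then tally its weight.
  m = 00 → c = 000000, weight = 0.
  m = 10 → c = 101011, weight = 4.
  m = 01 → c = 100111, weight = 4.
  m = 11 → c = 001100, weight = 2.
Tally weights:
  weight 0: 1 codewords.
  weight 2: 1 codewords.
  weight 4: 2 codewords.
Minimum distance d = smallest w > 0 with A_w > 0 = 2.
Sanity: Σ A_w = 4 = 2^2 = 4 ✓.


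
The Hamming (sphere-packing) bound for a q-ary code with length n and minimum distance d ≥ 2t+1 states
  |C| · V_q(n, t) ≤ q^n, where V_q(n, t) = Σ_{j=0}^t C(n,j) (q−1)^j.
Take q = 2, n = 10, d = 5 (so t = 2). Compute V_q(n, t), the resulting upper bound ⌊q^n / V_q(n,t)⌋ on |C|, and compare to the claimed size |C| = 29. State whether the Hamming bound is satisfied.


V_q(n, t) = 56, q^n = 1024, Hamming bound = 18, |C| = 29 > bound (violated).

Step 1: Compute V_q(n, t) = Σ_{j=0}^2 C(n, j) (q−1)^j.
  j = 0: C(10,0)·(1)^0 = 1·1 = 1.
  j = 1: C(10,1)·(1)^1 = 10·1 = 10.
  j = 2: C(10,2)·(1)^2 = 45·1 = 45.
  V_q(n, t) = 1 + 10 + 45 = 56.
Step 2: q^n = 2^10 = 1024.
Step 3: Hamming bound ⌊q^n / V_q(n,t)⌋ = ⌊1024/56⌋ = 18.
Step 4: Compare |C| = 29 to 18: violated.
The claimed |C| lies above the Hamming bound, so no 2-ary code of length 10 with d ≥ 5 can have 29 codewords.


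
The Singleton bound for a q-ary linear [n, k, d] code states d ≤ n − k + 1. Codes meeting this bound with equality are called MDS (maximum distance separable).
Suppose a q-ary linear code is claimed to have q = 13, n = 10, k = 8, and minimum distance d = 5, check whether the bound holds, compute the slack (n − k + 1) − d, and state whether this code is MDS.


Singleton RHS = n − k + 1 = 3, slack = -2, bound violated (no such code; not MDS).

Singleton bound: d ≤ n − k + 1.
Here n = 10, k = 8, so n − k + 1 = 3.
Given d = 5, check d ≤ 3: NO.
Slack = (n − k + 1) − d = -2.
The slack is negative: d = 5 exceeds n − k + 1 = 3 by 2, so the Singleton bound is violated and no linear [10, 8, 5]_13 code can exist. In particular it is not MDS (MDS requires d = n − k + 1 exactly).
Description: the claimed parameters are [10, 8, 5]_13; such a code would be impossible (violates the Singleton bound).


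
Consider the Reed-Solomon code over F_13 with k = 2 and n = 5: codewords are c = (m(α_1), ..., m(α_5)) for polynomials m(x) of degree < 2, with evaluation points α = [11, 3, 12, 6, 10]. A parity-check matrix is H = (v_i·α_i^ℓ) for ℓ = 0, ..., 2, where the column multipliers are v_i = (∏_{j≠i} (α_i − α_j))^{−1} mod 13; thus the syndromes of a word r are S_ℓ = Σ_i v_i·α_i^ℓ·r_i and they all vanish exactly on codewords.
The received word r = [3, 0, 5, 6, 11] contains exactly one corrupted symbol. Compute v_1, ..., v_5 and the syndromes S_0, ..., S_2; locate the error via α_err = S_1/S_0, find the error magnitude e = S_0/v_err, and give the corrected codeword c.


S = (9, 12, 3), error at position 5, error magnitude e = 10, c = [3, 0, 5, 6, 1].

Step 1: column multipliers v_i = (∏_{j≠i}(α_i − α_j))^{−1} mod 13.
  i = 1 (α = 11): (11−3)(11−12)(11−6)(11−10) = 8·(−1)·5·1 = −40 ≡ 12, so v_1 = 12^{−1} = 12 (mod 13).
  i = 2 (α = 3): (3−11)(3−12)(3−6)(3−10) = (−8)·(−9)·(−3)·(−7) = 1512 ≡ 4, so v_2 = 4^{−1} = 10 (mod 13).
  i = 3 (α = 12): (12−11)(12−3)(12−6)(12−10) = 1·9·6·2 = 108 ≡ 4, so v_3 = 4^{−1} = 10 (mod 13).
  i = 4 (α = 6): (6−11)(6−3)(6−12)(6−10) = (−5)·3·(−6)·(−4) = −360 ≡ 4, so v_4 = 4^{−1} = 10 (mod 13).
  i = 5 (α = 10): (10−11)(10−3)(10−12)(10−6) = (−1)·7·(−2)·4 = 56 ≡ 4, so v_5 = 4^{−1} = 10 (mod 13).
  v = [12, 10, 10, 10, 10].
Step 2: syndromes of r = [3, 0, 5, 6, 11] (all sums mod 13).
  S_0 = Σ v_i r_i = 12·3 + 10·0 + 10·5 + 10·6 + 10·11 = 256 ≡ 9.
  S_1 = Σ v_i α_i r_i = 12·11·3 + 10·3·0 + 10·12·5 + 10·6·6 + 10·10·11 = 2456 ≡ 12.
  α_i^2 mod 13 = [4, 9, 1, 10, 9].
  S_2 = Σ v_i α_i^2 r_i = 12·4·3 + 10·9·0 + 10·1·5 + 10·10·6 + 10·9·11 = 1784 ≡ 3.
  S = (9, 12, 3) ≠ 0, so r is not a codeword (an error is present).
Step 3: locate the error. For a single error e at position i, S_ℓ = v_i·e·α_i^ℓ, so α_err = S_1/S_0.
  S_0^{−1} = 9^{−1} = 3 (mod 13), so α_err = 12·3 = 36 ≡ 10 = α_5. Error position i = 5.
  Consistency check: S_2/S_1 = 3·12 = 36 ≡ 10 = α_err ✓ (single-error assumption holds).
Step 4: error magnitude e = S_0/v_5 = S_0·∏_{j≠5}(α_5 − α_j) = 9·4 = 36 ≡ 10 (mod 13).
Step 5: correct position 5: c_5 = r_5 − e = 11 − 10 ≡ 1 (mod 13). Hence c = [3, 0, 5, 6, 1].
  Check: interpolating c through the α_i gives m(x) = 7 + 2·x (degree < 2) with m(α_i) = c_i for every i, so c is indeed a codeword.
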